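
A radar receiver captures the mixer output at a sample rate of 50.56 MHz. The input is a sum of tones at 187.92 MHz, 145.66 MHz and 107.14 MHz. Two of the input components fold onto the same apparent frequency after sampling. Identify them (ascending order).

fs/2 = 25.28 MHz.
187.92 MHz mod fs = 36.24 MHz.
36.24 MHz > fs/2 = 25.28 MHz, folds to fs − 36.24 MHz = 14.32 MHz.
145.66 MHz mod fs = 44.54 MHz.
44.54 MHz > fs/2 = 25.28 MHz, folds to fs − 44.54 MHz = 6.02 MHz.
107.14 MHz mod fs = 6.02 MHz.
6.02 MHz ≤ fs/2 = 25.28 MHz, appears at 6.02 MHz.
107.14 MHz and 145.66 MHz both map to 6.02 MHz.

107.14 MHz, 145.66 MHz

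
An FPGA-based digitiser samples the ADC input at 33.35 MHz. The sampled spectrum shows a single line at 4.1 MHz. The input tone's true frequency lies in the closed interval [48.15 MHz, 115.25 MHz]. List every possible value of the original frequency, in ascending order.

62.6 MHz, 70.8 MHz, 95.95 MHz, 104.15 MHz

Frequencies that alias to 4.1 MHz are k·fs ± 4.1 MHz for integer k ≥ 0.
k=0: 4.1 MHz.
k=1: 29.25 MHz, 37.45 MHz.
k=2: 62.6 MHz, 70.8 MHz.
k=3: 95.95 MHz, 104.15 MHz.
k=4: 129.3 MHz, 137.5 MHz.
Within [48.15 MHz, 115.25 MHz]: 62.6 MHz, 70.8 MHz, 95.95 MHz, 104.15 MHz.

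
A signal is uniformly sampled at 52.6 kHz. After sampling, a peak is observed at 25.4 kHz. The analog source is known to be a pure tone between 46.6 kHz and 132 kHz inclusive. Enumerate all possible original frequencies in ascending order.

78 kHz, 79.8 kHz, 130.6 kHz

Frequencies that alias to 25.4 kHz are k·fs ± 25.4 kHz for integer k ≥ 0.
k=0: 25.4 kHz.
k=1: 27.2 kHz, 78 kHz.
k=2: 79.8 kHz, 130.6 kHz.
k=3: 132.4 kHz, 183.2 kHz.
Within [46.6 kHz, 132 kHz]: 78 kHz, 79.8 kHz, 130.6 kHz.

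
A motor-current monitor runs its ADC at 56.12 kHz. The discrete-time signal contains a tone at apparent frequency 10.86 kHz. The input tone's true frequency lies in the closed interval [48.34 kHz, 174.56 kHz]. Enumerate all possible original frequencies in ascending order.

Frequencies that alias to 10.86 kHz are k·fs ± 10.86 kHz for integer k ≥ 0.
k=0: 10.86 kHz.
k=1: 45.26 kHz, 66.98 kHz.
k=2: 101.38 kHz, 123.1 kHz.
k=3: 157.5 kHz, 179.22 kHz.
k=4: 213.62 kHz, 235.34 kHz.
Within [48.34 kHz, 174.56 kHz]: 66.98 kHz, 101.38 kHz, 123.1 kHz, 157.5 kHz.

66.98 kHz, 101.38 kHz, 123.1 kHz, 157.5 kHz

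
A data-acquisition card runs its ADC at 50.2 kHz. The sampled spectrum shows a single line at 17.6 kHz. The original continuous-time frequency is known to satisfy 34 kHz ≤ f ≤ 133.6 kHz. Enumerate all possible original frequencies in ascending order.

Frequencies that alias to 17.6 kHz are k·fs ± 17.6 kHz for integer k ≥ 0.
k=0: 17.6 kHz.
k=1: 32.6 kHz, 67.8 kHz.
k=2: 82.8 kHz, 118 kHz.
k=3: 133 kHz, 168.2 kHz.
k=4: 183.2 kHz, 218.4 kHz.
Within [34 kHz, 133.6 kHz]: 67.8 kHz, 82.8 kHz, 118 kHz, 133 kHz.

67.8 kHz, 82.8 kHz, 118 kHz, 133 kHz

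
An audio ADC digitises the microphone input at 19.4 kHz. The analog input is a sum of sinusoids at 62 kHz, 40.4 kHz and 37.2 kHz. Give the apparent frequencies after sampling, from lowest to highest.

1.6 kHz, 3.8 kHz

fs/2 = 9.7 kHz.
62 kHz mod fs = 3.8 kHz.
3.8 kHz ≤ fs/2 = 9.7 kHz, appears at 3.8 kHz.
40.4 kHz mod fs = 1.6 kHz.
1.6 kHz ≤ fs/2 = 9.7 kHz, appears at 1.6 kHz.
37.2 kHz mod fs = 17.8 kHz.
17.8 kHz > fs/2 = 9.7 kHz, folds to fs − 17.8 kHz = 1.6 kHz.
Distinct values: {1.6 kHz, 3.8 kHz}.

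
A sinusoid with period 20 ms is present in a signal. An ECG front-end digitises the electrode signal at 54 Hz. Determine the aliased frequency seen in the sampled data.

T = 20 ms → f = 1/T = 50 Hz.
50 Hz > fs/2 = 27 Hz, folds to fs − 50 Hz = 4 Hz.

4 Hz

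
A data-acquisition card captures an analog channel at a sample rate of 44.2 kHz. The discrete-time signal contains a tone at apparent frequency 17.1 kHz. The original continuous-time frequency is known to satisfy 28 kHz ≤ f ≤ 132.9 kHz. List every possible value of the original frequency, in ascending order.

Frequencies that alias to 17.1 kHz are k·fs ± 17.1 kHz for integer k ≥ 0.
k=0: 17.1 kHz.
k=1: 27.1 kHz, 61.3 kHz.
k=2: 71.3 kHz, 105.5 kHz.
k=3: 115.5 kHz, 149.7 kHz.
k=4: 159.7 kHz, 193.9 kHz.
Within [28 kHz, 132.9 kHz]: 61.3 kHz, 71.3 kHz, 105.5 kHz, 115.5 kHz.

61.3 kHz, 71.3 kHz, 105.5 kHz, 115.5 kHz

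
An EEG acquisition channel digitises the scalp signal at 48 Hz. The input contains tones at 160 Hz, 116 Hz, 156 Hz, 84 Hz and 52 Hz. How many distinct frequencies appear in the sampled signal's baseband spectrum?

fs/2 = 24 Hz.
160 Hz mod fs = 16 Hz.
16 Hz ≤ fs/2 = 24 Hz, appears at 16 Hz.
116 Hz mod fs = 20 Hz.
20 Hz ≤ fs/2 = 24 Hz, appears at 20 Hz.
156 Hz mod fs = 12 Hz.
12 Hz ≤ fs/2 = 24 Hz, appears at 12 Hz.
84 Hz mod fs = 36 Hz.
36 Hz > fs/2 = 24 Hz, folds to fs − 36 Hz = 12 Hz.
52 Hz mod fs = 4 Hz.
4 Hz ≤ fs/2 = 24 Hz, appears at 4 Hz.
Distinct values: {4 Hz, 12 Hz, 16 Hz, 20 Hz} → 4.

4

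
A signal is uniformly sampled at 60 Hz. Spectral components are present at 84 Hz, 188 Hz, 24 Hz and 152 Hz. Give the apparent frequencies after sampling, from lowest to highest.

8 Hz, 24 Hz, 28 Hz

fs/2 = 30 Hz.
84 Hz mod fs = 24 Hz.
24 Hz ≤ fs/2 = 30 Hz, appears at 24 Hz.
188 Hz mod fs = 8 Hz.
8 Hz ≤ fs/2 = 30 Hz, appears at 8 Hz.
24 Hz ≤ fs/2 = 30 Hz, passes unchanged.
152 Hz mod fs = 32 Hz.
32 Hz > fs/2 = 30 Hz, folds to fs − 32 Hz = 28 Hz.
Distinct values: {8 Hz, 24 Hz, 28 Hz}.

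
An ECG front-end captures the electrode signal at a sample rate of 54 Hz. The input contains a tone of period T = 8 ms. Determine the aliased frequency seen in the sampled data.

T = 8 ms → f = 1/T = 125 Hz.
125 Hz mod fs = 17 Hz.
17 Hz ≤ fs/2 = 27 Hz, appears at 17 Hz.

17 Hz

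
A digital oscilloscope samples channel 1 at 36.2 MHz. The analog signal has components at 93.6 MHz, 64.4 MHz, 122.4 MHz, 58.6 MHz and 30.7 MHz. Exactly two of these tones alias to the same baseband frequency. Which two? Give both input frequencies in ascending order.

fs/2 = 18.1 MHz.
93.6 MHz mod fs = 21.2 MHz.
21.2 MHz > fs/2 = 18.1 MHz, folds to fs − 21.2 MHz = 15 MHz.
64.4 MHz mod fs = 28.2 MHz.
28.2 MHz > fs/2 = 18.1 MHz, folds to fs − 28.2 MHz = 8 MHz.
122.4 MHz mod fs = 13.8 MHz.
13.8 MHz ≤ fs/2 = 18.1 MHz, appears at 13.8 MHz.
58.6 MHz mod fs = 22.4 MHz.
22.4 MHz > fs/2 = 18.1 MHz, folds to fs − 22.4 MHz = 13.8 MHz.
30.7 MHz > fs/2 = 18.1 MHz, folds to fs − 30.7 MHz = 5.5 MHz.
58.6 MHz and 122.4 MHz both map to 13.8 MHz.

58.6 MHz, 122.4 MHz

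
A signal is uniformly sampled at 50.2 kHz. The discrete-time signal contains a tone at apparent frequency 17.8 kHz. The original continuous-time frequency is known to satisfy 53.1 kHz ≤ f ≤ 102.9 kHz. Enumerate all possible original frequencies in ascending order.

68 kHz, 82.6 kHz

Frequencies that alias to 17.8 kHz are k·fs ± 17.8 kHz for integer k ≥ 0.
k=0: 17.8 kHz.
k=1: 32.4 kHz, 68 kHz.
k=2: 82.6 kHz, 118.2 kHz.
k=3: 132.8 kHz, 168.4 kHz.
Within [53.1 kHz, 102.9 kHz]: 68 kHz, 82.6 kHz.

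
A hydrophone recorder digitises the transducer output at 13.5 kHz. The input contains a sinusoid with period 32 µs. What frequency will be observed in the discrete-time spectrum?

T = 32 µs → f = 1/T = 31.25 kHz.
31.25 kHz mod fs = 4.25 kHz.
4.25 kHz ≤ fs/2 = 6.75 kHz, appears at 4.25 kHz.

4.25 kHz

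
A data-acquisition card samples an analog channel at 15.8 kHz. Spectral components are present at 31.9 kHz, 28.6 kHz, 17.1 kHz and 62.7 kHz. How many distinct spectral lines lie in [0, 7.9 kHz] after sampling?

fs/2 = 7.9 kHz.
31.9 kHz mod fs = 0.3 kHz.
0.3 kHz ≤ fs/2 = 7.9 kHz, appears at 0.3 kHz.
28.6 kHz mod fs = 12.8 kHz.
12.8 kHz > fs/2 = 7.9 kHz, folds to fs − 12.8 kHz = 3 kHz.
17.1 kHz mod fs = 1.3 kHz.
1.3 kHz ≤ fs/2 = 7.9 kHz, appears at 1.3 kHz.
62.7 kHz mod fs = 15.3 kHz.
15.3 kHz > fs/2 = 7.9 kHz, folds to fs − 15.3 kHz = 0.5 kHz.
Distinct values: {0.3 kHz, 0.5 kHz, 1.3 kHz, 3 kHz} → 4.

4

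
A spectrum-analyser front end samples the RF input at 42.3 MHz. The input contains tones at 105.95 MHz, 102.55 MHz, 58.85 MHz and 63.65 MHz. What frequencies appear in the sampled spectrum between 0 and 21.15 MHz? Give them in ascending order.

fs/2 = 21.15 MHz.
105.95 MHz mod fs = 21.35 MHz.
21.35 MHz > fs/2 = 21.15 MHz, folds to fs − 21.35 MHz = 20.95 MHz.
102.55 MHz mod fs = 17.95 MHz.
17.95 MHz ≤ fs/2 = 21.15 MHz, appears at 17.95 MHz.
58.85 MHz mod fs = 16.55 MHz.
16.55 MHz ≤ fs/2 = 21.15 MHz, appears at 16.55 MHz.
63.65 MHz mod fs = 21.35 MHz.
21.35 MHz > fs/2 = 21.15 MHz, folds to fs − 21.35 MHz = 20.95 MHz.
Distinct values: {16.55 MHz, 17.95 MHz, 20.95 MHz}.

16.55 MHz, 17.95 MHz, 20.95 MHz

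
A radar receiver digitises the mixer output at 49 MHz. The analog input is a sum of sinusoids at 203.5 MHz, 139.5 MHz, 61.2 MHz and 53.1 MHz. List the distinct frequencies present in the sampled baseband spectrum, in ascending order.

fs/2 = 24.5 MHz.
203.5 MHz mod fs = 7.5 MHz.
7.5 MHz ≤ fs/2 = 24.5 MHz, appears at 7.5 MHz.
139.5 MHz mod fs = 41.5 MHz.
41.5 MHz > fs/2 = 24.5 MHz, folds to fs − 41.5 MHz = 7.5 MHz.
61.2 MHz mod fs = 12.2 MHz.
12.2 MHz ≤ fs/2 = 24.5 MHz, appears at 12.2 MHz.
53.1 MHz mod fs = 4.1 MHz.
4.1 MHz ≤ fs/2 = 24.5 MHz, appears at 4.1 MHz.
Distinct values: {4.1 MHz, 7.5 MHz, 12.2 MHz}.

4.1 MHz, 7.5 MHz, 12.2 MHz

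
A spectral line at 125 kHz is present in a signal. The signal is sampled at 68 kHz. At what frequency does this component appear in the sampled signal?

11 kHz

125 kHz mod fs = 57 kHz.
57 kHz > fs/2 = 34 kHz, folds to fs − 57 kHz = 11 kHz.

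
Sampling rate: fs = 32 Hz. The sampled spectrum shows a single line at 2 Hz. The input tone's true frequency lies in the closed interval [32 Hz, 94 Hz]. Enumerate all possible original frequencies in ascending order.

34 Hz, 62 Hz, 66 Hz, 94 Hz

Frequencies that alias to 2 Hz are k·fs ± 2 Hz for integer k ≥ 0.
k=0: 2 Hz.
k=1: 30 Hz, 34 Hz.
k=2: 62 Hz, 66 Hz.
k=3: 94 Hz, 98 Hz.
k=4: 126 Hz, 130 Hz.
Within [32 Hz, 94 Hz]: 34 Hz, 62 Hz, 66 Hz, 94 Hz.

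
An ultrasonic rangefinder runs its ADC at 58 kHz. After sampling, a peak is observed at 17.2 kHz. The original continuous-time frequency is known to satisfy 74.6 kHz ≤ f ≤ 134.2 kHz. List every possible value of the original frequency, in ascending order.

Frequencies that alias to 17.2 kHz are k·fs ± 17.2 kHz for integer k ≥ 0.
k=0: 17.2 kHz.
k=1: 40.8 kHz, 75.2 kHz.
k=2: 98.8 kHz, 133.2 kHz.
k=3: 156.8 kHz, 191.2 kHz.
Within [74.6 kHz, 134.2 kHz]: 75.2 kHz, 98.8 kHz, 133.2 kHz.

75.2 kHz, 98.8 kHz, 133.2 kHz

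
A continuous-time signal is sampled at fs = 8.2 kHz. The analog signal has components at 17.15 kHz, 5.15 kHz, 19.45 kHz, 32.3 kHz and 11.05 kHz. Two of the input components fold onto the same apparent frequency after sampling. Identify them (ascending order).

fs/2 = 4.1 kHz.
17.15 kHz mod fs = 0.75 kHz.
0.75 kHz ≤ fs/2 = 4.1 kHz, appears at 0.75 kHz.
5.15 kHz > fs/2 = 4.1 kHz, folds to fs − 5.15 kHz = 3.05 kHz.
19.45 kHz mod fs = 3.05 kHz.
3.05 kHz ≤ fs/2 = 4.1 kHz, appears at 3.05 kHz.
32.3 kHz mod fs = 7.7 kHz.
7.7 kHz > fs/2 = 4.1 kHz, folds to fs − 7.7 kHz = 0.5 kHz.
11.05 kHz mod fs = 2.85 kHz.
2.85 kHz ≤ fs/2 = 4.1 kHz, appears at 2.85 kHz.
5.15 kHz and 19.45 kHz both map to 3.05 kHz.

5.15 kHz, 19.45 kHz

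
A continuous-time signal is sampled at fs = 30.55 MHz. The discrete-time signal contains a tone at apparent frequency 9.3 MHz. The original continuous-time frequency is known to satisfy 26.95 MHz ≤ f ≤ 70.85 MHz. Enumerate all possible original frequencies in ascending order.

Frequencies that alias to 9.3 MHz are k·fs ± 9.3 MHz for integer k ≥ 0.
k=0: 9.3 MHz.
k=1: 21.25 MHz, 39.85 MHz.
k=2: 51.8 MHz, 70.4 MHz.
k=3: 82.35 MHz, 100.95 MHz.
Within [26.95 MHz, 70.85 MHz]: 39.85 MHz, 51.8 MHz, 70.4 MHz.

39.85 MHz, 51.8 MHz, 70.4 MHz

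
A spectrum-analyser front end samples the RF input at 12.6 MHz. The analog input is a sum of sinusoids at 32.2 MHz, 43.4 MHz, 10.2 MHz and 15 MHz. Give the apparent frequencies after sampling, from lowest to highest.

fs/2 = 6.3 MHz.
32.2 MHz mod fs = 7 MHz.
7 MHz > fs/2 = 6.3 MHz, folds to fs − 7 MHz = 5.6 MHz.
43.4 MHz mod fs = 5.6 MHz.
5.6 MHz ≤ fs/2 = 6.3 MHz, appears at 5.6 MHz.
10.2 MHz > fs/2 = 6.3 MHz, folds to fs − 10.2 MHz = 2.4 MHz.
15 MHz mod fs = 2.4 MHz.
2.4 MHz ≤ fs/2 = 6.3 MHz, appears at 2.4 MHz.
Distinct values: {2.4 MHz, 5.6 MHz}.

2.4 MHz, 5.6 MHz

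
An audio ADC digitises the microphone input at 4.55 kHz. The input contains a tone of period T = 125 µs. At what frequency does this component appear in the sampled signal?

T = 125 µs → f = 1/T = 8 kHz.
8 kHz mod fs = 3.45 kHz.
3.45 kHz > fs/2 = 2.275 kHz, folds to fs − 3.45 kHz = 1.1 kHz.

1.1 kHz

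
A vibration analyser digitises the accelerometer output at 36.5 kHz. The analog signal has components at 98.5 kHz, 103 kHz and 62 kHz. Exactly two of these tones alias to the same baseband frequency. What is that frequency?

fs/2 = 18.25 kHz.
98.5 kHz mod fs = 25.5 kHz.
25.5 kHz > fs/2 = 18.25 kHz, folds to fs − 25.5 kHz = 11 kHz.
103 kHz mod fs = 30 kHz.
30 kHz > fs/2 = 18.25 kHz, folds to fs − 30 kHz = 6.5 kHz.
62 kHz mod fs = 25.5 kHz.
25.5 kHz > fs/2 = 18.25 kHz, folds to fs − 25.5 kHz = 11 kHz.
62 kHz and 98.5 kHz both map to 11 kHz.

11 kHz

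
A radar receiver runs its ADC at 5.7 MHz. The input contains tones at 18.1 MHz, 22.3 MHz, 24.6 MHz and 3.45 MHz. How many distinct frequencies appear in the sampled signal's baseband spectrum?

4

fs/2 = 2.85 MHz.
18.1 MHz mod fs = 1 MHz.
1 MHz ≤ fs/2 = 2.85 MHz, appears at 1 MHz.
22.3 MHz mod fs = 5.2 MHz.
5.2 MHz > fs/2 = 2.85 MHz, folds to fs − 5.2 MHz = 0.5 MHz.
24.6 MHz mod fs = 1.8 MHz.
1.8 MHz ≤ fs/2 = 2.85 MHz, appears at 1.8 MHz.
3.45 MHz > fs/2 = 2.85 MHz, folds to fs − 3.45 MHz = 2.25 MHz.
Distinct values: {0.5 MHz, 1 MHz, 1.8 MHz, 2.25 MHz} → 4.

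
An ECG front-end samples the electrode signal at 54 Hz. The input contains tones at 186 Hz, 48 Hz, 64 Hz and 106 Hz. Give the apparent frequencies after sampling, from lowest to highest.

fs/2 = 27 Hz.
186 Hz mod fs = 24 Hz.
24 Hz ≤ fs/2 = 27 Hz, appears at 24 Hz.
48 Hz > fs/2 = 27 Hz, folds to fs − 48 Hz = 6 Hz.
64 Hz mod fs = 10 Hz.
10 Hz ≤ fs/2 = 27 Hz, appears at 10 Hz.
106 Hz mod fs = 52 Hz.
52 Hz > fs/2 = 27 Hz, folds to fs − 52 Hz = 2 Hz.
Distinct values: {2 Hz, 6 Hz, 10 Hz, 24 Hz}.

2 Hz, 6 Hz, 10 Hz, 24 Hz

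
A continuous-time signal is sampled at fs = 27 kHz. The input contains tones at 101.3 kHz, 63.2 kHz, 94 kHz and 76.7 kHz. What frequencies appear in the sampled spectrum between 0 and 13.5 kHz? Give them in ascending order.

4.3 kHz, 6.7 kHz, 9.2 kHz, 13 kHz

fs/2 = 13.5 kHz.
101.3 kHz mod fs = 20.3 kHz.
20.3 kHz > fs/2 = 13.5 kHz, folds to fs − 20.3 kHz = 6.7 kHz.
63.2 kHz mod fs = 9.2 kHz.
9.2 kHz ≤ fs/2 = 13.5 kHz, appears at 9.2 kHz.
94 kHz mod fs = 13 kHz.
13 kHz ≤ fs/2 = 13.5 kHz, appears at 13 kHz.
76.7 kHz mod fs = 22.7 kHz.
22.7 kHz > fs/2 = 13.5 kHz, folds to fs − 22.7 kHz = 4.3 kHz.
Distinct values: {4.3 kHz, 6.7 kHz, 9.2 kHz, 13 kHz}.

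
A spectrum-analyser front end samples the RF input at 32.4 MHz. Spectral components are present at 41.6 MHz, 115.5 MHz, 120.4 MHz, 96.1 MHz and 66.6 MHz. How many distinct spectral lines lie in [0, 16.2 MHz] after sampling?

fs/2 = 16.2 MHz.
41.6 MHz mod fs = 9.2 MHz.
9.2 MHz ≤ fs/2 = 16.2 MHz, appears at 9.2 MHz.
115.5 MHz mod fs = 18.3 MHz.
18.3 MHz > fs/2 = 16.2 MHz, folds to fs − 18.3 MHz = 14.1 MHz.
120.4 MHz mod fs = 23.2 MHz.
23.2 MHz > fs/2 = 16.2 MHz, folds to fs − 23.2 MHz = 9.2 MHz.
96.1 MHz mod fs = 31.3 MHz.
31.3 MHz > fs/2 = 16.2 MHz, folds to fs − 31.3 MHz = 1.1 MHz.
66.6 MHz mod fs = 1.8 MHz.
1.8 MHz ≤ fs/2 = 16.2 MHz, appears at 1.8 MHz.
Distinct values: {1.1 MHz, 1.8 MHz, 9.2 MHz, 14.1 MHz} → 4.

4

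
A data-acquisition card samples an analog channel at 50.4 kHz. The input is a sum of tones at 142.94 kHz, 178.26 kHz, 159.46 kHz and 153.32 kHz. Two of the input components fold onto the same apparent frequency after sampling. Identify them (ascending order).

fs/2 = 25.2 kHz.
142.94 kHz mod fs = 42.14 kHz.
42.14 kHz > fs/2 = 25.2 kHz, folds to fs − 42.14 kHz = 8.26 kHz.
178.26 kHz mod fs = 27.06 kHz.
27.06 kHz > fs/2 = 25.2 kHz, folds to fs − 27.06 kHz = 23.34 kHz.
159.46 kHz mod fs = 8.26 kHz.
8.26 kHz ≤ fs/2 = 25.2 kHz, appears at 8.26 kHz.
153.32 kHz mod fs = 2.12 kHz.
2.12 kHz ≤ fs/2 = 25.2 kHz, appears at 2.12 kHz.
142.94 kHz and 159.46 kHz both map to 8.26 kHz.

142.94 kHz, 159.46 kHz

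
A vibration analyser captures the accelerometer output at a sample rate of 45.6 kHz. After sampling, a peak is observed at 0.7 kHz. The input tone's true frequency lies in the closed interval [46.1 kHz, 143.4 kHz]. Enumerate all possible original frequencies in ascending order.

46.3 kHz, 90.5 kHz, 91.9 kHz, 136.1 kHz, 137.5 kHz

Frequencies that alias to 0.7 kHz are k·fs ± 0.7 kHz for integer k ≥ 0.
k=0: 0.7 kHz.
k=1: 44.9 kHz, 46.3 kHz.
k=2: 90.5 kHz, 91.9 kHz.
k=3: 136.1 kHz, 137.5 kHz.
k=4: 181.7 kHz, 183.1 kHz.
Within [46.1 kHz, 143.4 kHz]: 46.3 kHz, 90.5 kHz, 91.9 kHz, 136.1 kHz, 137.5 kHz.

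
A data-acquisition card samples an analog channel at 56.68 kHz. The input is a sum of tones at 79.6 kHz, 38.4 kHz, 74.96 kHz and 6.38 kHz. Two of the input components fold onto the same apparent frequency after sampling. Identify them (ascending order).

fs/2 = 28.34 kHz.
79.6 kHz mod fs = 22.92 kHz.
22.92 kHz ≤ fs/2 = 28.34 kHz, appears at 22.92 kHz.
38.4 kHz > fs/2 = 28.34 kHz, folds to fs − 38.4 kHz = 18.28 kHz.
74.96 kHz mod fs = 18.28 kHz.
18.28 kHz ≤ fs/2 = 28.34 kHz, appears at 18.28 kHz.
6.38 kHz ≤ fs/2 = 28.34 kHz, passes unchanged.
38.4 kHz and 74.96 kHz both map to 18.28 kHz.

38.4 kHz, 74.96 kHz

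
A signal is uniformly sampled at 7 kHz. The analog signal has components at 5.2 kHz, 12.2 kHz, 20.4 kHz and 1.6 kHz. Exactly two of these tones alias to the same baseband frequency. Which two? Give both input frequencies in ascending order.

5.2 kHz, 12.2 kHz

fs/2 = 3.5 kHz.
5.2 kHz > fs/2 = 3.5 kHz, folds to fs − 5.2 kHz = 1.8 kHz.
12.2 kHz mod fs = 5.2 kHz.
5.2 kHz > fs/2 = 3.5 kHz, folds to fs − 5.2 kHz = 1.8 kHz.
20.4 kHz mod fs = 6.4 kHz.
6.4 kHz > fs/2 = 3.5 kHz, folds to fs − 6.4 kHz = 0.6 kHz.
1.6 kHz ≤ fs/2 = 3.5 kHz, passes unchanged.
5.2 kHz and 12.2 kHz both map to 1.8 kHz.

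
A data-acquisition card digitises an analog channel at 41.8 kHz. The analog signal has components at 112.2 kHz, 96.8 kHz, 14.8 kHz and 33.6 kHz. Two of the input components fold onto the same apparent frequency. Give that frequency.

13.2 kHz

fs/2 = 20.9 kHz.
112.2 kHz mod fs = 28.6 kHz.
28.6 kHz > fs/2 = 20.9 kHz, folds to fs − 28.6 kHz = 13.2 kHz.
96.8 kHz mod fs = 13.2 kHz.
13.2 kHz ≤ fs/2 = 20.9 kHz, appears at 13.2 kHz.
14.8 kHz ≤ fs/2 = 20.9 kHz, passes unchanged.
33.6 kHz > fs/2 = 20.9 kHz, folds to fs − 33.6 kHz = 8.2 kHz.
96.8 kHz and 112.2 kHz both map to 13.2 kHz.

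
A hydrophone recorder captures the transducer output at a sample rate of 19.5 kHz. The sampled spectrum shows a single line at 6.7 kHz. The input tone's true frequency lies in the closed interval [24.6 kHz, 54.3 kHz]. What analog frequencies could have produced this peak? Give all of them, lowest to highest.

26.2 kHz, 32.3 kHz, 45.7 kHz, 51.8 kHz

Frequencies that alias to 6.7 kHz are k·fs ± 6.7 kHz for integer k ≥ 0.
k=0: 6.7 kHz.
k=1: 12.8 kHz, 26.2 kHz.
k=2: 32.3 kHz, 45.7 kHz.
k=3: 51.8 kHz, 65.2 kHz.
k=4: 71.3 kHz, 84.7 kHz.
Within [24.6 kHz, 54.3 kHz]: 26.2 kHz, 32.3 kHz, 45.7 kHz, 51.8 kHz.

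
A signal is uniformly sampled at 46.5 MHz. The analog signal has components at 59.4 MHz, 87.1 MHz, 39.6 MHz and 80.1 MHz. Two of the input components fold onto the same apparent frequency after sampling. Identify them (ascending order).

59.4 MHz, 80.1 MHz

fs/2 = 23.25 MHz.
59.4 MHz mod fs = 12.9 MHz.
12.9 MHz ≤ fs/2 = 23.25 MHz, appears at 12.9 MHz.
87.1 MHz mod fs = 40.6 MHz.
40.6 MHz > fs/2 = 23.25 MHz, folds to fs − 40.6 MHz = 5.9 MHz.
39.6 MHz > fs/2 = 23.25 MHz, folds to fs − 39.6 MHz = 6.9 MHz.
80.1 MHz mod fs = 33.6 MHz.
33.6 MHz > fs/2 = 23.25 MHz, folds to fs − 33.6 MHz = 12.9 MHz.
59.4 MHz and 80.1 MHz both map to 12.9 MHz.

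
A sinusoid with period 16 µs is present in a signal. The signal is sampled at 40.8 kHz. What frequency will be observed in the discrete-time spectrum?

T = 16 µs → f = 1/T = 62.5 kHz.
62.5 kHz mod fs = 21.7 kHz.
21.7 kHz > fs/2 = 20.4 kHz, folds to fs − 21.7 kHz = 19.1 kHz.

19.1 kHz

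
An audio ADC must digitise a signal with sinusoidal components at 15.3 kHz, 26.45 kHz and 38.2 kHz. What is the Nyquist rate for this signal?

76.4 kHz

Highest-frequency component: 38.2 kHz.
Nyquist rate = 2 × 38.2 kHz = 76.4 kHz.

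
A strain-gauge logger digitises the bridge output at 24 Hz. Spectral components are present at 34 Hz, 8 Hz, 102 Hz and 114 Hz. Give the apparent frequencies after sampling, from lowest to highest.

fs/2 = 12 Hz.
34 Hz mod fs = 10 Hz.
10 Hz ≤ fs/2 = 12 Hz, appears at 10 Hz.
8 Hz ≤ fs/2 = 12 Hz, passes unchanged.
102 Hz mod fs = 6 Hz.
6 Hz ≤ fs/2 = 12 Hz, appears at 6 Hz.
114 Hz mod fs = 18 Hz.
18 Hz > fs/2 = 12 Hz, folds to fs − 18 Hz = 6 Hz.
Distinct values: {6 Hz, 8 Hz, 10 Hz}.

6 Hz, 8 Hz, 10 Hz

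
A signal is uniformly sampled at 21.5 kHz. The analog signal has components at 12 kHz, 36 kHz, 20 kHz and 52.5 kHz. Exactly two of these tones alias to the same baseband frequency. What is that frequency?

9.5 kHz

fs/2 = 10.75 kHz.
12 kHz > fs/2 = 10.75 kHz, folds to fs − 12 kHz = 9.5 kHz.
36 kHz mod fs = 14.5 kHz.
14.5 kHz > fs/2 = 10.75 kHz, folds to fs − 14.5 kHz = 7 kHz.
20 kHz > fs/2 = 10.75 kHz, folds to fs − 20 kHz = 1.5 kHz.
52.5 kHz mod fs = 9.5 kHz.
9.5 kHz ≤ fs/2 = 10.75 kHz, appears at 9.5 kHz.
12 kHz and 52.5 kHz both map to 9.5 kHz.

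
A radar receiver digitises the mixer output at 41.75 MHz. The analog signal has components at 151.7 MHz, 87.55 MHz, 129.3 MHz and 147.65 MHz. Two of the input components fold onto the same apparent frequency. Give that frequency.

4.05 MHz

fs/2 = 20.875 MHz.
151.7 MHz mod fs = 26.45 MHz.
26.45 MHz > fs/2 = 20.875 MHz, folds to fs − 26.45 MHz = 15.3 MHz.
87.55 MHz mod fs = 4.05 MHz.
4.05 MHz ≤ fs/2 = 20.875 MHz, appears at 4.05 MHz.
129.3 MHz mod fs = 4.05 MHz.
4.05 MHz ≤ fs/2 = 20.875 MHz, appears at 4.05 MHz.
147.65 MHz mod fs = 22.4 MHz.
22.4 MHz > fs/2 = 20.875 MHz, folds to fs − 22.4 MHz = 19.35 MHz.
87.55 MHz and 129.3 MHz both map to 4.05 MHz.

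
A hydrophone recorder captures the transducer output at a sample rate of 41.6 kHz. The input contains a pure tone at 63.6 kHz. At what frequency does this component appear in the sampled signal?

63.6 kHz mod fs = 22 kHz.
22 kHz > fs/2 = 20.8 kHz, folds to fs − 22 kHz = 19.6 kHz.

19.6 kHz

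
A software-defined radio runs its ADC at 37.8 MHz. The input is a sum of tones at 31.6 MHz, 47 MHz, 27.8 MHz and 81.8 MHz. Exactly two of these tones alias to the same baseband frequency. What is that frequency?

fs/2 = 18.9 MHz.
31.6 MHz > fs/2 = 18.9 MHz, folds to fs − 31.6 MHz = 6.2 MHz.
47 MHz mod fs = 9.2 MHz.
9.2 MHz ≤ fs/2 = 18.9 MHz, appears at 9.2 MHz.
27.8 MHz > fs/2 = 18.9 MHz, folds to fs − 27.8 MHz = 10 MHz.
81.8 MHz mod fs = 6.2 MHz.
6.2 MHz ≤ fs/2 = 18.9 MHz, appears at 6.2 MHz.
31.6 MHz and 81.8 MHz both map to 6.2 MHz.

6.2 MHz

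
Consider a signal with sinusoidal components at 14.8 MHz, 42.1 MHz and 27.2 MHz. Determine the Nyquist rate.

84.2 MHz

Highest-frequency component: 42.1 MHz.
Nyquist rate = 2 × 42.1 MHz = 84.2 MHz.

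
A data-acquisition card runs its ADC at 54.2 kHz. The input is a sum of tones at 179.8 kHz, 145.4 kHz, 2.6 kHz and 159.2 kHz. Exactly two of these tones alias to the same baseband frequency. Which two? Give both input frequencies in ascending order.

fs/2 = 27.1 kHz.
179.8 kHz mod fs = 17.2 kHz.
17.2 kHz ≤ fs/2 = 27.1 kHz, appears at 17.2 kHz.
145.4 kHz mod fs = 37 kHz.
37 kHz > fs/2 = 27.1 kHz, folds to fs − 37 kHz = 17.2 kHz.
2.6 kHz ≤ fs/2 = 27.1 kHz, passes unchanged.
159.2 kHz mod fs = 50.8 kHz.
50.8 kHz > fs/2 = 27.1 kHz, folds to fs − 50.8 kHz = 3.4 kHz.
145.4 kHz and 179.8 kHz both map to 17.2 kHz.

145.4 kHz, 179.8 kHz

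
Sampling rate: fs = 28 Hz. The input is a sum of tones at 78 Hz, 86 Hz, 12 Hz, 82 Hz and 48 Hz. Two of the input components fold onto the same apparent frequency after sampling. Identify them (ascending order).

82 Hz, 86 Hz

fs/2 = 14 Hz.
78 Hz mod fs = 22 Hz.
22 Hz > fs/2 = 14 Hz, folds to fs − 22 Hz = 6 Hz.
86 Hz mod fs = 2 Hz.
2 Hz ≤ fs/2 = 14 Hz, appears at 2 Hz.
12 Hz ≤ fs/2 = 14 Hz, passes unchanged.
82 Hz mod fs = 26 Hz.
26 Hz > fs/2 = 14 Hz, folds to fs − 26 Hz = 2 Hz.
48 Hz mod fs = 20 Hz.
20 Hz > fs/2 = 14 Hz, folds to fs − 20 Hz = 8 Hz.
82 Hz and 86 Hz both map to 2 Hz.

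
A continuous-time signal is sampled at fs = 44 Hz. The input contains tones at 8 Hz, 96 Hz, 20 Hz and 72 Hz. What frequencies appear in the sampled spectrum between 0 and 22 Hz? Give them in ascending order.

fs/2 = 22 Hz.
8 Hz ≤ fs/2 = 22 Hz, passes unchanged.
96 Hz mod fs = 8 Hz.
8 Hz ≤ fs/2 = 22 Hz, appears at 8 Hz.
20 Hz ≤ fs/2 = 22 Hz, passes unchanged.
72 Hz mod fs = 28 Hz.
28 Hz > fs/2 = 22 Hz, folds to fs − 28 Hz = 16 Hz.
Distinct values: {8 Hz, 16 Hz, 20 Hz}.

8 Hz, 16 Hz, 20 Hz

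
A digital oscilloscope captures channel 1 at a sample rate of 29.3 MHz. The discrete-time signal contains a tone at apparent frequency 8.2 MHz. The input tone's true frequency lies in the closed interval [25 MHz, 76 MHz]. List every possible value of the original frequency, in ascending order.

37.5 MHz, 50.4 MHz, 66.8 MHz

Frequencies that alias to 8.2 MHz are k·fs ± 8.2 MHz for integer k ≥ 0.
k=0: 8.2 MHz.
k=1: 21.1 MHz, 37.5 MHz.
k=2: 50.4 MHz, 66.8 MHz.
k=3: 79.7 MHz, 96.1 MHz.
Within [25 MHz, 76 MHz]: 37.5 MHz, 50.4 MHz, 66.8 MHz.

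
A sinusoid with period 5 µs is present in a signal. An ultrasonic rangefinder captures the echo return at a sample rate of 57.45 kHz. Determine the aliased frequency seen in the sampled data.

27.65 kHz

T = 5 µs → f = 1/T = 200 kHz.
200 kHz mod fs = 27.65 kHz.
27.65 kHz ≤ fs/2 = 28.725 kHz, appears at 27.65 kHz.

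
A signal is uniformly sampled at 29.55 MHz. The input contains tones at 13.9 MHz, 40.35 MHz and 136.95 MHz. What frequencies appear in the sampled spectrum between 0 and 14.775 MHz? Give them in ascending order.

fs/2 = 14.775 MHz.
13.9 MHz ≤ fs/2 = 14.775 MHz, passes unchanged.
40.35 MHz mod fs = 10.8 MHz.
10.8 MHz ≤ fs/2 = 14.775 MHz, appears at 10.8 MHz.
136.95 MHz mod fs = 18.75 MHz.
18.75 MHz > fs/2 = 14.775 MHz, folds to fs − 18.75 MHz = 10.8 MHz.
Distinct values: {10.8 MHz, 13.9 MHz}.

10.8 MHz, 13.9 MHz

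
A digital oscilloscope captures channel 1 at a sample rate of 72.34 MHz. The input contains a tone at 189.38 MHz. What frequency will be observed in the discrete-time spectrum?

27.64 MHz

189.38 MHz mod fs = 44.7 MHz.
44.7 MHz > fs/2 = 36.17 MHz, folds to fs − 44.7 MHz = 27.64 MHz.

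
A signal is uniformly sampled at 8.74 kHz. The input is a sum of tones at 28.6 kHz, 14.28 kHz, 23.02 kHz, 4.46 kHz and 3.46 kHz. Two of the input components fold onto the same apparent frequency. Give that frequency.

3.2 kHz

fs/2 = 4.37 kHz.
28.6 kHz mod fs = 2.38 kHz.
2.38 kHz ≤ fs/2 = 4.37 kHz, appears at 2.38 kHz.
14.28 kHz mod fs = 5.54 kHz.
5.54 kHz > fs/2 = 4.37 kHz, folds to fs − 5.54 kHz = 3.2 kHz.
23.02 kHz mod fs = 5.54 kHz.
5.54 kHz > fs/2 = 4.37 kHz, folds to fs − 5.54 kHz = 3.2 kHz.
4.46 kHz > fs/2 = 4.37 kHz, folds to fs − 4.46 kHz = 4.28 kHz.
3.46 kHz ≤ fs/2 = 4.37 kHz, passes unchanged.
14.28 kHz and 23.02 kHz both map to 3.2 kHz.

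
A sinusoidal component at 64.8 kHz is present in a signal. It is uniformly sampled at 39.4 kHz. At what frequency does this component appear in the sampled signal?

64.8 kHz mod fs = 25.4 kHz.
25.4 kHz > fs/2 = 19.7 kHz, folds to fs − 25.4 kHz = 14 kHz.

14 kHz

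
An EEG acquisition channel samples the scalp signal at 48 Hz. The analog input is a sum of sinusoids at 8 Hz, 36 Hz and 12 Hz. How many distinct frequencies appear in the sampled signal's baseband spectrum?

2

fs/2 = 24 Hz.
8 Hz ≤ fs/2 = 24 Hz, passes unchanged.
36 Hz > fs/2 = 24 Hz, folds to fs − 36 Hz = 12 Hz.
12 Hz ≤ fs/2 = 24 Hz, passes unchanged.
Distinct values: {8 Hz, 12 Hz} → 2.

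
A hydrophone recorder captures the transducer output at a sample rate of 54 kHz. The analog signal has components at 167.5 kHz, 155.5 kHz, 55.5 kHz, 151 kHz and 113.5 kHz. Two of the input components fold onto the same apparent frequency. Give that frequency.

fs/2 = 27 kHz.
167.5 kHz mod fs = 5.5 kHz.
5.5 kHz ≤ fs/2 = 27 kHz, appears at 5.5 kHz.
155.5 kHz mod fs = 47.5 kHz.
47.5 kHz > fs/2 = 27 kHz, folds to fs − 47.5 kHz = 6.5 kHz.
55.5 kHz mod fs = 1.5 kHz.
1.5 kHz ≤ fs/2 = 27 kHz, appears at 1.5 kHz.
151 kHz mod fs = 43 kHz.
43 kHz > fs/2 = 27 kHz, folds to fs − 43 kHz = 11 kHz.
113.5 kHz mod fs = 5.5 kHz.
5.5 kHz ≤ fs/2 = 27 kHz, appears at 5.5 kHz.
113.5 kHz and 167.5 kHz both map to 5.5 kHz.

5.5 kHz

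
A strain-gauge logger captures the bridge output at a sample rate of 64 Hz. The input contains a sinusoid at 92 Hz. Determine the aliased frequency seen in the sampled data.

28 Hz

92 Hz mod fs = 28 Hz.
28 Hz ≤ fs/2 = 32 Hz, appears at 28 Hz.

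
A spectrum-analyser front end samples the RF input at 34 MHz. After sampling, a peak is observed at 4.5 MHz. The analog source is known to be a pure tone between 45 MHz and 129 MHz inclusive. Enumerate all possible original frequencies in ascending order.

63.5 MHz, 72.5 MHz, 97.5 MHz, 106.5 MHz

Frequencies that alias to 4.5 MHz are k·fs ± 4.5 MHz for integer k ≥ 0.
k=0: 4.5 MHz.
k=1: 29.5 MHz, 38.5 MHz.
k=2: 63.5 MHz, 72.5 MHz.
k=3: 97.5 MHz, 106.5 MHz.
k=4: 131.5 MHz, 140.5 MHz.
Within [45 MHz, 129 MHz]: 63.5 MHz, 72.5 MHz, 97.5 MHz, 106.5 MHz.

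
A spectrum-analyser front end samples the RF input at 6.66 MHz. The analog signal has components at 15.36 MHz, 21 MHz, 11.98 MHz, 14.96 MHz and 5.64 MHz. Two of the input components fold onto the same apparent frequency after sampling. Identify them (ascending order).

5.64 MHz, 21 MHz

fs/2 = 3.33 MHz.
15.36 MHz mod fs = 2.04 MHz.
2.04 MHz ≤ fs/2 = 3.33 MHz, appears at 2.04 MHz.
21 MHz mod fs = 1.02 MHz.
1.02 MHz ≤ fs/2 = 3.33 MHz, appears at 1.02 MHz.
11.98 MHz mod fs = 5.32 MHz.
5.32 MHz > fs/2 = 3.33 MHz, folds to fs − 5.32 MHz = 1.34 MHz.
14.96 MHz mod fs = 1.64 MHz.
1.64 MHz ≤ fs/2 = 3.33 MHz, appears at 1.64 MHz.
5.64 MHz > fs/2 = 3.33 MHz, folds to fs − 5.64 MHz = 1.02 MHz.
5.64 MHz and 21 MHz both map to 1.02 MHz.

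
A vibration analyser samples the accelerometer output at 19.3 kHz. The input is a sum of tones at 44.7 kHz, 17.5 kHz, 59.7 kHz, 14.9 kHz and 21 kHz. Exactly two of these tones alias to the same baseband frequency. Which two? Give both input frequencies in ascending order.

fs/2 = 9.65 kHz.
44.7 kHz mod fs = 6.1 kHz.
6.1 kHz ≤ fs/2 = 9.65 kHz, appears at 6.1 kHz.
17.5 kHz > fs/2 = 9.65 kHz, folds to fs − 17.5 kHz = 1.8 kHz.
59.7 kHz mod fs = 1.8 kHz.
1.8 kHz ≤ fs/2 = 9.65 kHz, appears at 1.8 kHz.
14.9 kHz > fs/2 = 9.65 kHz, folds to fs − 14.9 kHz = 4.4 kHz.
21 kHz mod fs = 1.7 kHz.
1.7 kHz ≤ fs/2 = 9.65 kHz, appears at 1.7 kHz.
17.5 kHz and 59.7 kHz both map to 1.8 kHz.

17.5 kHz, 59.7 kHz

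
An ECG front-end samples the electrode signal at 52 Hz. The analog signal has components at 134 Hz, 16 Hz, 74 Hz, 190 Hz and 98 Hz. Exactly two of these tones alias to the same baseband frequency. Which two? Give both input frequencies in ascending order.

74 Hz, 134 Hz

fs/2 = 26 Hz.
134 Hz mod fs = 30 Hz.
30 Hz > fs/2 = 26 Hz, folds to fs − 30 Hz = 22 Hz.
16 Hz ≤ fs/2 = 26 Hz, passes unchanged.
74 Hz mod fs = 22 Hz.
22 Hz ≤ fs/2 = 26 Hz, appears at 22 Hz.
190 Hz mod fs = 34 Hz.
34 Hz > fs/2 = 26 Hz, folds to fs − 34 Hz = 18 Hz.
98 Hz mod fs = 46 Hz.
46 Hz > fs/2 = 26 Hz, folds to fs − 46 Hz = 6 Hz.
74 Hz and 134 Hz both map to 22 Hz.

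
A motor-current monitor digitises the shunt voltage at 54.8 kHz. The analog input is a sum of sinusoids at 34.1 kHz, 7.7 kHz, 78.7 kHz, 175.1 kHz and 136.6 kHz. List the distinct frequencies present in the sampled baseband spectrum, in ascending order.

fs/2 = 27.4 kHz.
34.1 kHz > fs/2 = 27.4 kHz, folds to fs − 34.1 kHz = 20.7 kHz.
7.7 kHz ≤ fs/2 = 27.4 kHz, passes unchanged.
78.7 kHz mod fs = 23.9 kHz.
23.9 kHz ≤ fs/2 = 27.4 kHz, appears at 23.9 kHz.
175.1 kHz mod fs = 10.7 kHz.
10.7 kHz ≤ fs/2 = 27.4 kHz, appears at 10.7 kHz.
136.6 kHz mod fs = 27 kHz.
27 kHz ≤ fs/2 = 27.4 kHz, appears at 27 kHz.
Distinct values: {7.7 kHz, 10.7 kHz, 20.7 kHz, 23.9 kHz, 27 kHz}.

7.7 kHz, 10.7 kHz, 20.7 kHz, 23.9 kHz, 27 kHz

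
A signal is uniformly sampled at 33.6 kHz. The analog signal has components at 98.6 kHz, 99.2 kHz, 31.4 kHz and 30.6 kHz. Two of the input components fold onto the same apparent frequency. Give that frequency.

fs/2 = 16.8 kHz.
98.6 kHz mod fs = 31.4 kHz.
31.4 kHz > fs/2 = 16.8 kHz, folds to fs − 31.4 kHz = 2.2 kHz.
99.2 kHz mod fs = 32 kHz.
32 kHz > fs/2 = 16.8 kHz, folds to fs − 32 kHz = 1.6 kHz.
31.4 kHz > fs/2 = 16.8 kHz, folds to fs − 31.4 kHz = 2.2 kHz.
30.6 kHz > fs/2 = 16.8 kHz, folds to fs − 30.6 kHz = 3 kHz.
31.4 kHz and 98.6 kHz both map to 2.2 kHz.

2.2 kHz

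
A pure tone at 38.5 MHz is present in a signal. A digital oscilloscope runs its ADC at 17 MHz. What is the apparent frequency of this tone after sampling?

38.5 MHz mod fs = 4.5 MHz.
4.5 MHz ≤ fs/2 = 8.5 MHz, appears at 4.5 MHz.

4.5 MHz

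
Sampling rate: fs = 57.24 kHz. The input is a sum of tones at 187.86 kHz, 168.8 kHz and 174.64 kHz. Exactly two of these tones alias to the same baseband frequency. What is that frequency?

2.92 kHz

fs/2 = 28.62 kHz.
187.86 kHz mod fs = 16.14 kHz.
16.14 kHz ≤ fs/2 = 28.62 kHz, appears at 16.14 kHz.
168.8 kHz mod fs = 54.32 kHz.
54.32 kHz > fs/2 = 28.62 kHz, folds to fs − 54.32 kHz = 2.92 kHz.
174.64 kHz mod fs = 2.92 kHz.
2.92 kHz ≤ fs/2 = 28.62 kHz, appears at 2.92 kHz.
168.8 kHz and 174.64 kHz both map to 2.92 kHz.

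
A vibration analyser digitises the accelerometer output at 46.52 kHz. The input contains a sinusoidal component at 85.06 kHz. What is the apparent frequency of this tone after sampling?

7.98 kHz

85.06 kHz mod fs = 38.54 kHz.
38.54 kHz > fs/2 = 23.26 kHz, folds to fs − 38.54 kHz = 7.98 kHz.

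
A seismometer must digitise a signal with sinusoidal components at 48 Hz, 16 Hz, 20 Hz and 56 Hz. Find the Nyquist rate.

Highest-frequency component: 56 Hz.
Nyquist rate = 2 × 56 Hz = 112 Hz.

112 Hz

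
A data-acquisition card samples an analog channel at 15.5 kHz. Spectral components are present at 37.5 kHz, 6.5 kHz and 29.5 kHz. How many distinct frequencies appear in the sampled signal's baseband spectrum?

2

fs/2 = 7.75 kHz.
37.5 kHz mod fs = 6.5 kHz.
6.5 kHz ≤ fs/2 = 7.75 kHz, appears at 6.5 kHz.
6.5 kHz ≤ fs/2 = 7.75 kHz, passes unchanged.
29.5 kHz mod fs = 14 kHz.
14 kHz > fs/2 = 7.75 kHz, folds to fs − 14 kHz = 1.5 kHz.
Distinct values: {1.5 kHz, 6.5 kHz} → 2.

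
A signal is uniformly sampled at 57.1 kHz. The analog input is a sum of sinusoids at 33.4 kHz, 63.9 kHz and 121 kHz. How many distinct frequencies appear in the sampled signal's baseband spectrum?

fs/2 = 28.55 kHz.
33.4 kHz > fs/2 = 28.55 kHz, folds to fs − 33.4 kHz = 23.7 kHz.
63.9 kHz mod fs = 6.8 kHz.
6.8 kHz ≤ fs/2 = 28.55 kHz, appears at 6.8 kHz.
121 kHz mod fs = 6.8 kHz.
6.8 kHz ≤ fs/2 = 28.55 kHz, appears at 6.8 kHz.
Distinct values: {6.8 kHz, 23.7 kHz} → 2.

2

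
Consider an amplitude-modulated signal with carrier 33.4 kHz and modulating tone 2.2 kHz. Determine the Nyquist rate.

AM sidebands sit at fc ± fm = 31.2 kHz and 35.6 kHz.
Highest-frequency component: 35.6 kHz.
Nyquist rate = 2 × 35.6 kHz = 71.2 kHz.

71.2 kHz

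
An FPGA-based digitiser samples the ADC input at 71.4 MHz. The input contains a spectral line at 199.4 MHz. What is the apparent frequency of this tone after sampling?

199.4 MHz mod fs = 56.6 MHz.
56.6 MHz > fs/2 = 35.7 MHz, folds to fs − 56.6 MHz = 14.8 MHz.

14.8 MHz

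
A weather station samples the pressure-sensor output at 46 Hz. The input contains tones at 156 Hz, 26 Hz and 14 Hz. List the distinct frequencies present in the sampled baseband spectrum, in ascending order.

fs/2 = 23 Hz.
156 Hz mod fs = 18 Hz.
18 Hz ≤ fs/2 = 23 Hz, appears at 18 Hz.
26 Hz > fs/2 = 23 Hz, folds to fs − 26 Hz = 20 Hz.
14 Hz ≤ fs/2 = 23 Hz, passes unchanged.
Distinct values: {14 Hz, 18 Hz, 20 Hz}.

14 Hz, 18 Hz, 20 Hz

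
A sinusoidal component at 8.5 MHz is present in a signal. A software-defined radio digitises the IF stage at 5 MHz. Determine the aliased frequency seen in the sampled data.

1.5 MHz

8.5 MHz mod fs = 3.5 MHz.
3.5 MHz > fs/2 = 2.5 MHz, folds to fs − 3.5 MHz = 1.5 MHz.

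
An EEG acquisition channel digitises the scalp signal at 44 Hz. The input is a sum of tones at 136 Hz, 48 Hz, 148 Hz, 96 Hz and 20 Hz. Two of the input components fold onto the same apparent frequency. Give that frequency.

fs/2 = 22 Hz.
136 Hz mod fs = 4 Hz.
4 Hz ≤ fs/2 = 22 Hz, appears at 4 Hz.
48 Hz mod fs = 4 Hz.
4 Hz ≤ fs/2 = 22 Hz, appears at 4 Hz.
148 Hz mod fs = 16 Hz.
16 Hz ≤ fs/2 = 22 Hz, appears at 16 Hz.
96 Hz mod fs = 8 Hz.
8 Hz ≤ fs/2 = 22 Hz, appears at 8 Hz.
20 Hz ≤ fs/2 = 22 Hz, passes unchanged.
48 Hz and 136 Hz both map to 4 Hz.

4 Hz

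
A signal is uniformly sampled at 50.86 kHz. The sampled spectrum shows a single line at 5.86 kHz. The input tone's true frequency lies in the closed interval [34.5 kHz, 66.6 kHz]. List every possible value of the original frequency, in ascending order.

45 kHz, 56.72 kHz

Frequencies that alias to 5.86 kHz are k·fs ± 5.86 kHz for integer k ≥ 0.
k=0: 5.86 kHz.
k=1: 45 kHz, 56.72 kHz.
k=2: 95.86 kHz, 107.58 kHz.
Within [34.5 kHz, 66.6 kHz]: 45 kHz, 56.72 kHz.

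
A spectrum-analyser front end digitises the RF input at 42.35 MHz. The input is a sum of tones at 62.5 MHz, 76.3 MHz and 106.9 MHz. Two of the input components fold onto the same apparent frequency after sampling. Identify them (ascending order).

62.5 MHz, 106.9 MHz

fs/2 = 21.175 MHz.
62.5 MHz mod fs = 20.15 MHz.
20.15 MHz ≤ fs/2 = 21.175 MHz, appears at 20.15 MHz.
76.3 MHz mod fs = 33.95 MHz.
33.95 MHz > fs/2 = 21.175 MHz, folds to fs − 33.95 MHz = 8.4 MHz.
106.9 MHz mod fs = 22.2 MHz.
22.2 MHz > fs/2 = 21.175 MHz, folds to fs − 22.2 MHz = 20.15 MHz.
62.5 MHz and 106.9 MHz both map to 20.15 MHz.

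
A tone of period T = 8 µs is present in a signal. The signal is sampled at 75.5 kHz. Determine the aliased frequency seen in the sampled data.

26 kHz

T = 8 µs → f = 1/T = 125 kHz.
125 kHz mod fs = 49.5 kHz.
49.5 kHz > fs/2 = 37.75 kHz, folds to fs − 49.5 kHz = 26 kHz.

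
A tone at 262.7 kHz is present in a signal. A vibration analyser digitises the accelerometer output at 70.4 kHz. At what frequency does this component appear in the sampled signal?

262.7 kHz mod fs = 51.5 kHz.
51.5 kHz > fs/2 = 35.2 kHz, folds to fs − 51.5 kHz = 18.9 kHz.

18.9 kHz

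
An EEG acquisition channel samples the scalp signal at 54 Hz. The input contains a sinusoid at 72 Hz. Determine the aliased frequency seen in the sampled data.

18 Hz

72 Hz mod fs = 18 Hz.
18 Hz ≤ fs/2 = 27 Hz, appears at 18 Hz.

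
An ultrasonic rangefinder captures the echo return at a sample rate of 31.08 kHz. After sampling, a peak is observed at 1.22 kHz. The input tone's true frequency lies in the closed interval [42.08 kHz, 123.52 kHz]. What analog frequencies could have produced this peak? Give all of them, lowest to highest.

Frequencies that alias to 1.22 kHz are k·fs ± 1.22 kHz for integer k ≥ 0.
k=0: 1.22 kHz.
k=1: 29.86 kHz, 32.3 kHz.
k=2: 60.94 kHz, 63.38 kHz.
k=3: 92.02 kHz, 94.46 kHz.
k=4: 123.1 kHz, 125.54 kHz.
k=5: 154.18 kHz, 156.62 kHz.
Within [42.08 kHz, 123.52 kHz]: 60.94 kHz, 63.38 kHz, 92.02 kHz, 94.46 kHz, 123.1 kHz.

60.94 kHz, 63.38 kHz, 92.02 kHz, 94.46 kHz, 123.1 kHz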